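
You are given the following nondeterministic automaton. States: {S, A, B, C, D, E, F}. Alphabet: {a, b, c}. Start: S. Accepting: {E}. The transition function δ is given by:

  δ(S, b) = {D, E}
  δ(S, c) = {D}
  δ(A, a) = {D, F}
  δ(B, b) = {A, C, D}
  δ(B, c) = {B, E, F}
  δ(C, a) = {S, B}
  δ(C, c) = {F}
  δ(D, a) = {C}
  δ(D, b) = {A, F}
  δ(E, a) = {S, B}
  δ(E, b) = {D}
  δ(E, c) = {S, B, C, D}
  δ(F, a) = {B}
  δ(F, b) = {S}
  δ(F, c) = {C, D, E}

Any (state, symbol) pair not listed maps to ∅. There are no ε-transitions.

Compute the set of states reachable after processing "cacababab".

Start in {S}.
Read 'c': S→{D}; now {D}.
Read 'a': D→{C}; now {C}.
Read 'c': C→{F}; now {F}.
Read 'a': F→{B}; now {B}.
Read 'b': B→{A, C, D}; now {A, C, D}.
Read 'a': A→{D, F}, C→{S, B}, D→{C}; now {S, B, C, D, F}.
Read 'b': S→{D, E}, B→{A, C, D}, C→∅, D→{A, F}, F→{S}; now {S, A, C, D, E, F}.
Read 'a': S→∅, A→{D, F}, C→{S, B}, D→{C}, E→{S, B}, F→{B}; now {S, B, C, D, F}.
Read 'b': S→{D, E}, B→{A, C, D}, C→∅, D→{A, F}, F→{S}; now {S, A, C, D, E, F}.

{S, A, C, D, E, F}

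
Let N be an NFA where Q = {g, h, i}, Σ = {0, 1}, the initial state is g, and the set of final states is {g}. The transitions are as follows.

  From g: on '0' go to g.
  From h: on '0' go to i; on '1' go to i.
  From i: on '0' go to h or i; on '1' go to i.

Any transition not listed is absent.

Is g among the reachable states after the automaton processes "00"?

Yes

Start in {g}.
Read '0': g→{g}; now {g}.
Read '0': g→{g}; now {g}.
State g is in {g}.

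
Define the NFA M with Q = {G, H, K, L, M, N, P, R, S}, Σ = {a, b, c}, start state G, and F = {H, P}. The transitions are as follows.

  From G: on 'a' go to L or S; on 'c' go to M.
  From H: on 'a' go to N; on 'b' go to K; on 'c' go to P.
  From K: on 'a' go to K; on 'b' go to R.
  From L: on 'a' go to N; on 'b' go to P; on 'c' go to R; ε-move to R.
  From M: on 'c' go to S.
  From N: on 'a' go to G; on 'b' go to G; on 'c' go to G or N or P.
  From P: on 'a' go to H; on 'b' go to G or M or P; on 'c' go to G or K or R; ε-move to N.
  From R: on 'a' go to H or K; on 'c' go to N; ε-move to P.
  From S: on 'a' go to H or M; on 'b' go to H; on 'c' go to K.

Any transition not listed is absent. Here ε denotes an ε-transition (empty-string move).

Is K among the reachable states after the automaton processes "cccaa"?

Yes

Start in {G}.
Read 'c': G→{M}; now {M}.
Read 'c': M→{S}; now {S}.
Read 'c': S→{K}; now {K}.
Read 'a': K→{K}; now {K}.
Read 'a': K→{K}; now {K}.
State K is in {K}.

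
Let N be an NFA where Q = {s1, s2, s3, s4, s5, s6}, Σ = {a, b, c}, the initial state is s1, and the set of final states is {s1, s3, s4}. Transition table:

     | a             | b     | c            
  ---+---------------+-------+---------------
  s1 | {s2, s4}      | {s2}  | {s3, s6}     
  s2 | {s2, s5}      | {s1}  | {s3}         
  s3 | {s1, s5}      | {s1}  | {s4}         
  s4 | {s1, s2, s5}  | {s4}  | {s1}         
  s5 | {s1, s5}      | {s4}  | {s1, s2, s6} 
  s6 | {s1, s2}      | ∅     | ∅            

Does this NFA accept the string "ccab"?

Yes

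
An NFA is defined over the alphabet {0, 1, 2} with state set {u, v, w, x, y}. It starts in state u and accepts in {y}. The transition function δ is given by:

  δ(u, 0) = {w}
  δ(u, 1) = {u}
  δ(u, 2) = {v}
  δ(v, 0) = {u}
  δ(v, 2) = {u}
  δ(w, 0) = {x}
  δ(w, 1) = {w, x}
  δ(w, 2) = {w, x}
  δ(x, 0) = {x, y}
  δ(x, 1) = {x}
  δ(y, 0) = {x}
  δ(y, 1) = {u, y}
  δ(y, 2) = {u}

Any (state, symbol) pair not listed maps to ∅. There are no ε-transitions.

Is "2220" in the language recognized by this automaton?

No

Start in {u}.
Read '2': u→{v}; now {v}.
Read '2': v→{u}; now {u}.
Read '2': u→{v}; now {v}.
Read '0': v→{u}; now {u}.
The final set {u} contains no accepting state.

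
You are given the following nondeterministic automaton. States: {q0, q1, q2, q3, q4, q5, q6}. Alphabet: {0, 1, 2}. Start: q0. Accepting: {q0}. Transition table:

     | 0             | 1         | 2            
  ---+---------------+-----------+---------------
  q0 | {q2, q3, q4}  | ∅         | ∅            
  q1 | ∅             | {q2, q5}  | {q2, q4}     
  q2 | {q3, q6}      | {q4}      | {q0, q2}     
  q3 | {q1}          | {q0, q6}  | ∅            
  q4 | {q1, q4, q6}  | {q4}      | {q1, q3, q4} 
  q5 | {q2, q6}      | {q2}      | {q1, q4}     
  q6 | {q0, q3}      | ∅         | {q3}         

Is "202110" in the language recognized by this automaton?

Start in {q0}.
Read '2': {q0} → ∅.
The set is empty and remains empty for the remaining 5 symbols.
The final set ∅ contains no accepting state.

No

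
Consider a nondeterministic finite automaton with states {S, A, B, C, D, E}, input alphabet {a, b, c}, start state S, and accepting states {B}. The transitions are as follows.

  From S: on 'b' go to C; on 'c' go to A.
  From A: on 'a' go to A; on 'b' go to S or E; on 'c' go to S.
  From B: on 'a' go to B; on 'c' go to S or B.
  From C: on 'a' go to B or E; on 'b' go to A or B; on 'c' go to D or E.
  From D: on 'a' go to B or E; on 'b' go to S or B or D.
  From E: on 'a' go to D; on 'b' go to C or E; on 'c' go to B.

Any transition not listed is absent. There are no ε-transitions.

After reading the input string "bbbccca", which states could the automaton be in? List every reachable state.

Start in {S}.
Read 'b': {S} → {C}.
Read 'b': {C} → {A, B}.
Read 'b': {A, B} → {S, E}.
Read 'c': {S, E} → {A, B}.
Read 'c': {A, B} → {S, B}.
Read 'c': {S, B} → {S, A, B}.
Read 'a': {S, A, B} → {A, B}.

{A, B}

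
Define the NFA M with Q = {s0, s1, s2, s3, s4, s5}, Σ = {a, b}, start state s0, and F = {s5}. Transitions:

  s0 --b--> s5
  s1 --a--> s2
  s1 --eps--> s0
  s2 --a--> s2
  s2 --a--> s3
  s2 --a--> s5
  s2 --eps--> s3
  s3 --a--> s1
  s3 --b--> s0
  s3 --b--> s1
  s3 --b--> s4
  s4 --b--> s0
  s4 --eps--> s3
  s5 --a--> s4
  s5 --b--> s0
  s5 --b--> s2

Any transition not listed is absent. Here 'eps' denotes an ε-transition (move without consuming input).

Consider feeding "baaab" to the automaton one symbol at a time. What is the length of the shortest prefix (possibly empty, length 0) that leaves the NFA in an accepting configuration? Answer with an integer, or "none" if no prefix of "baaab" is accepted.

1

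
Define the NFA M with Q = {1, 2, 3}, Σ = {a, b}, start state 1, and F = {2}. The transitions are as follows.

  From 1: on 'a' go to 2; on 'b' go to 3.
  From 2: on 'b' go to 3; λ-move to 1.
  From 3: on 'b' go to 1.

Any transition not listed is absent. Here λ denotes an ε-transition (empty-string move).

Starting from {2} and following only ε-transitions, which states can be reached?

Begin with {2}.
ε-move 2 → 1; add 1.

{1, 2}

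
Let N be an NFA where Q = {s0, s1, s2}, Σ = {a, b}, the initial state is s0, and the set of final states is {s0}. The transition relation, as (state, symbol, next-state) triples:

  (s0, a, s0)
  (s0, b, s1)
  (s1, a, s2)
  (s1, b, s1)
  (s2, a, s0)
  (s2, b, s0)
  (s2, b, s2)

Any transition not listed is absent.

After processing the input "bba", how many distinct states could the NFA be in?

1

Start in {s0}.
Read 'b': {s0} → {s1}.
Read 'b': {s1} → {s1}.
Read 'a': {s1} → {s2}.
That set has 1 state.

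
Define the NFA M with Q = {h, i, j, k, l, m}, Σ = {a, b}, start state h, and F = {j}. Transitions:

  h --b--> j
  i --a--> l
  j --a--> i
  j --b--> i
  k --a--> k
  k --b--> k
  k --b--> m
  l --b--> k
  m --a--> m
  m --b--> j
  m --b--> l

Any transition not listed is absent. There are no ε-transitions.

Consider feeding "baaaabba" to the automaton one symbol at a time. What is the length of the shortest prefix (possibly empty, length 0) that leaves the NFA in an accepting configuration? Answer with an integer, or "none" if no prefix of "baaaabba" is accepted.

Start in {h}.
Read 'b': h→{j}; now {j}.
None of the earlier sets intersect F, but {j} does.

1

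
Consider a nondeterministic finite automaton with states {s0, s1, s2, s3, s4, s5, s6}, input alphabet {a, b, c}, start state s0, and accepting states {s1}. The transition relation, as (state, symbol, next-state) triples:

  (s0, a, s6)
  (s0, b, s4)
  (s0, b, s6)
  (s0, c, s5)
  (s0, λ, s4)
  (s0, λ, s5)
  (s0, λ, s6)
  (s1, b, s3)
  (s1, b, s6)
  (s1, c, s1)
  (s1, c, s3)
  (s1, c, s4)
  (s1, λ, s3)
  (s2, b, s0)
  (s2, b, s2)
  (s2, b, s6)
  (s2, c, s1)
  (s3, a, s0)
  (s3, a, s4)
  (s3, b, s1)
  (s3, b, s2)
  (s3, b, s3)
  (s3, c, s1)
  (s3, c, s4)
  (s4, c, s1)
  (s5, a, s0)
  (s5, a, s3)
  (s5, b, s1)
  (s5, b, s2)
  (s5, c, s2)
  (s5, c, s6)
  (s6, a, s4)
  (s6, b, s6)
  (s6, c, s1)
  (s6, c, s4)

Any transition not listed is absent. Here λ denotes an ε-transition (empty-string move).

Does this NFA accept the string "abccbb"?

Start: ε-closure({s0}) = {s0, s4, s5, s6}.
Read 'a': {s0, s4, s5, s6} → {s0, s3, s4, s5, s6}.
Read 'b': {s0, s3, s4, s5, s6} → {s1, s2, s3, s4, s6}.
Read 'c': {s1, s2, s3, s4, s6} → {s1, s3, s4}.
Read 'c': {s1, s3, s4} → {s1, s3, s4}.
Read 'b': {s1, s3, s4} → {s1, s2, s3, s6}.
Read 'b': {s1, s2, s3, s6} → {s0, s1, s2, s3, s4, s5, s6}.
The final set {s0, s1, s2, s3, s4, s5, s6} contains the accepting state s1.

Yes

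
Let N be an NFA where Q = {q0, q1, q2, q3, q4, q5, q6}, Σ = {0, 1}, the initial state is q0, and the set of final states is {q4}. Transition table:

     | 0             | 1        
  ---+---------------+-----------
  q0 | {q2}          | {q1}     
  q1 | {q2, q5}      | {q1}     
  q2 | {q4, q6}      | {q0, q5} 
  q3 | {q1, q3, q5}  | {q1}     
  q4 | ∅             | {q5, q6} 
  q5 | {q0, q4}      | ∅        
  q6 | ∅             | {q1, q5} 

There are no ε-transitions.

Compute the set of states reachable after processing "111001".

{q1, q5, q6}

Start in {q0}.
Read '1': {q0} → {q1}.
Read '1': {q1} → {q1}.
Read '1': {q1} → {q1}.
Read '0': {q1} → {q2, q5}.
Read '0': {q2, q5} → {q0, q4, q6}.
Read '1': {q0, q4, q6} → {q1, q5, q6}.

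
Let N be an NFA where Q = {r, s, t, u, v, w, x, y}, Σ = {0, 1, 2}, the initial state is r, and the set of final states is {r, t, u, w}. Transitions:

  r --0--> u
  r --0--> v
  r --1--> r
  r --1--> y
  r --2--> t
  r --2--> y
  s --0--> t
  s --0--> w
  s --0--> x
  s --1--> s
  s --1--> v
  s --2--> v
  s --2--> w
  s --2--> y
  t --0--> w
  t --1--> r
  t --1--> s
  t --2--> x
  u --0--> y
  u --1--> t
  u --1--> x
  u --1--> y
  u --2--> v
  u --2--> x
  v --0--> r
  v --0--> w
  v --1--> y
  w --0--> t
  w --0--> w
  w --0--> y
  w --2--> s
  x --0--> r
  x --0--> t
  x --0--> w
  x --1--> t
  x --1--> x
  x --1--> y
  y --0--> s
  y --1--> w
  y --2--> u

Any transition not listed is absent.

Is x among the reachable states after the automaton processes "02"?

Start in {r}.
Read '0': r→{u, v}; now {u, v}.
Read '2': u→{v, x}, v→∅; now {v, x}.
State x is in {v, x}.

Yes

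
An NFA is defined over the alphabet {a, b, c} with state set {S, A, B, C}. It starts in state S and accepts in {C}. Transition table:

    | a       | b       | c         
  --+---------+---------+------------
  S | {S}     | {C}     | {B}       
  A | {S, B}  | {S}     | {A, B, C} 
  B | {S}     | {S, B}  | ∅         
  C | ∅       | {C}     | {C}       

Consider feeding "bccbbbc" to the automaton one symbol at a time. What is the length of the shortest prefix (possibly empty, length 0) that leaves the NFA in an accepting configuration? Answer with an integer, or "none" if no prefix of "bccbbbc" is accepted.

Start in {S}.
Read 'b': S→{C}; now {C}.
None of the earlier sets intersect F, but {C} does.

1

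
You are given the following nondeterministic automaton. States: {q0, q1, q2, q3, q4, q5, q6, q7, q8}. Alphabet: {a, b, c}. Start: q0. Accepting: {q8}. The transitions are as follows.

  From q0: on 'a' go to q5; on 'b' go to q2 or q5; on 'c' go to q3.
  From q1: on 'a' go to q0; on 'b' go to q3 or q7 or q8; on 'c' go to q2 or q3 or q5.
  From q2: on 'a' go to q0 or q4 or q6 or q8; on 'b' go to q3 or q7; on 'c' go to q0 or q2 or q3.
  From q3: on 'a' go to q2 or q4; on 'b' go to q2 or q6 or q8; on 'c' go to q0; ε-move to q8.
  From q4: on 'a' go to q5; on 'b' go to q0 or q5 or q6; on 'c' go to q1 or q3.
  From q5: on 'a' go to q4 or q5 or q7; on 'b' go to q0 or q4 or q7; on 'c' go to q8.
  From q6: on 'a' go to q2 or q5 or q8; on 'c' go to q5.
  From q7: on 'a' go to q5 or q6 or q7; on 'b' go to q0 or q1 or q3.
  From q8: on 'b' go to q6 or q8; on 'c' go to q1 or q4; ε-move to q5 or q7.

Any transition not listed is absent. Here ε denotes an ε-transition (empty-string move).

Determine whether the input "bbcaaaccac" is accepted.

Start in {q0}.
Read 'b': {q0} → {q2, q5}.
Read 'b': {q2, q5} → {q0, q3, q4, q5, q7, q8}.
Read 'c': {q0, q3, q4, q5, q7, q8} → {q0, q1, q3, q4, q5, q7, q8}.
Read 'a': {q0, q1, q3, q4, q5, q7, q8} → {q0, q2, q4, q5, q6, q7}.
Read 'a': {q0, q2, q4, q5, q6, q7} → {q0, q2, q4, q5, q6, q7, q8}.
Read 'a': {q0, q2, q4, q5, q6, q7, q8} → {q0, q2, q4, q5, q6, q7, q8}.
Read 'c': {q0, q2, q4, q5, q6, q7, q8} → {q0, q1, q2, q3, q4, q5, q7, q8}.
Read 'c': {q0, q1, q2, q3, q4, q5, q7, q8} → {q0, q1, q2, q3, q4, q5, q7, q8}.
Read 'a': {q0, q1, q2, q3, q4, q5, q7, q8} → {q0, q2, q4, q5, q6, q7, q8}.
Read 'c': {q0, q2, q4, q5, q6, q7, q8} → {q0, q1, q2, q3, q4, q5, q7, q8}.
The final set {q0, q1, q2, q3, q4, q5, q7, q8} contains the accepting state q8.

Yes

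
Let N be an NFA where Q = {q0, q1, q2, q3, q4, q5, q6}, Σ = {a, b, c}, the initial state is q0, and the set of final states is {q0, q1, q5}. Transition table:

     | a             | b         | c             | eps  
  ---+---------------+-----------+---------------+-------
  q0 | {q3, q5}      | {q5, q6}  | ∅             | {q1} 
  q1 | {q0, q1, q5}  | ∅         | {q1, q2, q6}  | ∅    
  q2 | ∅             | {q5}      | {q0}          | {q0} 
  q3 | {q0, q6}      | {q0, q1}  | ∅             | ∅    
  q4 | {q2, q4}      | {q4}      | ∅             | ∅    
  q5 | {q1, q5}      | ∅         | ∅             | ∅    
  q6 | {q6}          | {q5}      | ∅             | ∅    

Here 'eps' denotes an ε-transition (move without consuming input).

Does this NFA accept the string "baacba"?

Start: ε-closure({q0}) = {q0, q1}.
Read 'b': {q0, q1} → {q5, q6}.
Read 'a': {q5, q6} → {q1, q5, q6}.
Read 'a': {q1, q5, q6} → {q0, q1, q5, q6}.
Read 'c': {q0, q1, q5, q6} → {q0, q1, q2, q6}.
Read 'b': {q0, q1, q2, q6} → {q5, q6}.
Read 'a': {q5, q6} → {q1, q5, q6}.
The final set {q1, q5, q6} contains the accepting states q1, q5.

Yes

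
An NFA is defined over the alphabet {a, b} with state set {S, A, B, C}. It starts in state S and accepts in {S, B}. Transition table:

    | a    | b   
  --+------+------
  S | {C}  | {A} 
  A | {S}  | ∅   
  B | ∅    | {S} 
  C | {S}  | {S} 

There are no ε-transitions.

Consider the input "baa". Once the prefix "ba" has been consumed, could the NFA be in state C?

Start in {S}.
Read 'b': {S} → {A}.
Read 'a': {A} → {S}.
State C is not in {S}.

No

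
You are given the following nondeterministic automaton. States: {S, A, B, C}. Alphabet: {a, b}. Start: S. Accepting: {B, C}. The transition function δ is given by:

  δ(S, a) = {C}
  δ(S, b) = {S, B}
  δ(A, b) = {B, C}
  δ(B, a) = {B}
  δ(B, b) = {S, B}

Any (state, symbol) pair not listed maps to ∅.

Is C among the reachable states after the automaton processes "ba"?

Yes

Start in {S}.
Read 'b': {S} → {S, B}.
Read 'a': {S, B} → {B, C}.
State C is in {B, C}.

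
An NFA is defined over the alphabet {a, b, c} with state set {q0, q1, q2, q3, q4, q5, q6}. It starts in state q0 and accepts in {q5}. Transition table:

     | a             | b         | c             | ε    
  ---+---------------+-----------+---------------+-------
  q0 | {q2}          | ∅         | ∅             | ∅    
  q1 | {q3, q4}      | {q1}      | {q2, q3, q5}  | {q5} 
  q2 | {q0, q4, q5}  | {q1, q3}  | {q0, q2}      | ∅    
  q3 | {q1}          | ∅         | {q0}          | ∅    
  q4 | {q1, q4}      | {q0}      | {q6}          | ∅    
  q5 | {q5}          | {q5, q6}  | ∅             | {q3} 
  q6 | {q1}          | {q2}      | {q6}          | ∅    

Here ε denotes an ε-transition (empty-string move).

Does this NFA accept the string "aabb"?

Yes

Start in {q0}.
Read 'a': q0→{q2}; now {q2}.
Read 'a': q2→{q0, q4, q5}; union {q0, q4, q5}; ε-closure = {q0, q3, q4, q5}.
Read 'b': q0→∅, q3→∅, q4→{q0}, q5→{q5, q6}; union {q0, q5, q6}; ε-closure = {q0, q3, q5, q6}.
Read 'b': q0→∅, q3→∅, q5→{q5, q6}, q6→{q2}; union {q2, q5, q6}; ε-closure = {q2, q3, q5, q6}.
The final set {q2, q3, q5, q6} contains the accepting state q5.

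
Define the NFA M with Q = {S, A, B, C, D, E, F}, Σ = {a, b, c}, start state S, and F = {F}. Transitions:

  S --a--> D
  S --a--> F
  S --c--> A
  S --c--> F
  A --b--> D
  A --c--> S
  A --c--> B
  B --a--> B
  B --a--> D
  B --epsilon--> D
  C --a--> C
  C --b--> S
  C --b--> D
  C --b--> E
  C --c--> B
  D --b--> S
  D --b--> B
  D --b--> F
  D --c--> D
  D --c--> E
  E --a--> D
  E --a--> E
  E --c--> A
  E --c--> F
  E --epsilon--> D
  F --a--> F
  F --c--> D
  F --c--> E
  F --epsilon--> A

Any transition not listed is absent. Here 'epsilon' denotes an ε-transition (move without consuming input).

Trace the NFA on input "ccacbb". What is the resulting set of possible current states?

{S, A, B, D, F}

Start in {S}.
Read 'c': S→{A, F}; now {A, F}.
Read 'c': A→{S, B}, F→{D, E}; now {S, B, D, E}.
Read 'a': S→{D, F}, B→{B, D}, D→∅, E→{D, E}; union {B, D, E, F}; ε-closure = {A, B, D, E, F}.
Read 'c': A→{S, B}, B→∅, D→{D, E}, E→{A, F}, F→{D, E}; now {S, A, B, D, E, F}.
Read 'b': S→∅, A→{D}, B→∅, D→{S, B, F}, E→∅, F→∅; union {S, B, D, F}; ε-closure = {S, A, B, D, F}.
Read 'b': S→∅, A→{D}, B→∅, D→{S, B, F}, F→∅; union {S, B, D, F}; ε-closure = {S, A, B, D, F}.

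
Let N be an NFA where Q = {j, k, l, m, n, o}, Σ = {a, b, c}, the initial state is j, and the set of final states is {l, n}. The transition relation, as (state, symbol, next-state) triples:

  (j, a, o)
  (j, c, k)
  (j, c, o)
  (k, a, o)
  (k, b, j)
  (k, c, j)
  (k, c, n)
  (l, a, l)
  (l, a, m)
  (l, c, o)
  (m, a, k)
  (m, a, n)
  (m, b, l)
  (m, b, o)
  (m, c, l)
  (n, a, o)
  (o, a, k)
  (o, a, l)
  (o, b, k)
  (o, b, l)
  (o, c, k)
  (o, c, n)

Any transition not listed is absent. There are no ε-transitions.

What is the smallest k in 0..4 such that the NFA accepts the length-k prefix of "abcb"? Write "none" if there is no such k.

2

Start in {j}.
Read 'a': {j} → {o}.
Read 'b': {o} → {k, l}.
None of the earlier sets intersect F, but {k, l} does.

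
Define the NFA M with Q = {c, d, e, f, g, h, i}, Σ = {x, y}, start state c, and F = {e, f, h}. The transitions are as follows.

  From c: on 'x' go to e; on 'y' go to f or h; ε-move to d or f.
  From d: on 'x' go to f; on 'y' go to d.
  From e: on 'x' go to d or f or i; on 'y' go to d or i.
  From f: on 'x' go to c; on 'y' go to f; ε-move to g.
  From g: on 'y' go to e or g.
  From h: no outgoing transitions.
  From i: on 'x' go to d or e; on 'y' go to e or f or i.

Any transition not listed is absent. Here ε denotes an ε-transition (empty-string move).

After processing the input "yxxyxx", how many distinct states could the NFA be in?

6

Start: ε-closure({c}) = {c, d, f, g}.
Read 'y': c→{f, h}, d→{d}, f→{f}, g→{e, g}; now {d, e, f, g, h}.
Read 'x': d→{f}, e→{d, f, i}, f→{c}, g→∅, h→∅; union {c, d, f, i}; ε-closure = {c, d, f, g, i}.
Read 'x': c→{e}, d→{f}, f→{c}, g→∅, i→{d, e}; union {c, d, e, f}; ε-closure = {c, d, e, f, g}.
Read 'y': c→{f, h}, d→{d}, e→{d, i}, f→{f}, g→{e, g}; now {d, e, f, g, h, i}.
Read 'x': d→{f}, e→{d, f, i}, f→{c}, g→∅, h→∅, i→{d, e}; union {c, d, e, f, i}; ε-closure = {c, d, e, f, g, i}.
Read 'x': c→{e}, d→{f}, e→{d, f, i}, f→{c}, g→∅, i→{d, e}; union {c, d, e, f, i}; ε-closure = {c, d, e, f, g, i}.
That set has 6 states.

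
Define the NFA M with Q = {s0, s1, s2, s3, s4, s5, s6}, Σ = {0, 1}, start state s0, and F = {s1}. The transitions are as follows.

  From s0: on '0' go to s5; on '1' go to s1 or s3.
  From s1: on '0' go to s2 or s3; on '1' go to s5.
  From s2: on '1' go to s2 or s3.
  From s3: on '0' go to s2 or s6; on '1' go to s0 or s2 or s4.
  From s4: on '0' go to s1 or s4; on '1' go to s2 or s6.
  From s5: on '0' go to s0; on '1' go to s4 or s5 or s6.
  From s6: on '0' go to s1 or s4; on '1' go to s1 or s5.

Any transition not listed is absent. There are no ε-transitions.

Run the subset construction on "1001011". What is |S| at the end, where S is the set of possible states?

7

Start in {s0}.
Read '1': {s0} → {s1, s3}.
Read '0': {s1, s3} → {s2, s3, s6}.
Read '0': {s2, s3, s6} → {s1, s2, s4, s6}.
Read '1': {s1, s2, s4, s6} → {s1, s2, s3, s5, s6}.
Read '0': {s1, s2, s3, s5, s6} → {s0, s1, s2, s3, s4, s6}.
Read '1': {s0, s1, s2, s3, s4, s6} → {s0, s1, s2, s3, s4, s5, s6}.
Read '1': {s0, s1, s2, s3, s4, s5, s6} → {s0, s1, s2, s3, s4, s5, s6}.
That set has 7 states.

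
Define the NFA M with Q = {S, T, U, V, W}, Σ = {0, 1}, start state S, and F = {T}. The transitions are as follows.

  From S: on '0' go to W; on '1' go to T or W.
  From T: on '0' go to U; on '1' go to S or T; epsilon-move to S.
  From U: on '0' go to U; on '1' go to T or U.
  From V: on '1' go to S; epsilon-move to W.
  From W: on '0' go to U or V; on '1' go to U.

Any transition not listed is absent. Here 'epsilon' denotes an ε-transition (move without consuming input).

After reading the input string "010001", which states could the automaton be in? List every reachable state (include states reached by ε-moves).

{S, T, U}

Start in {S}.
Read '0': S→{W}; now {W}.
Read '1': W→{U}; now {U}.
Read '0': U→{U}; now {U}.
Read '0': U→{U}; now {U}.
Read '0': U→{U}; now {U}.
Read '1': U→{T, U}; union {T, U}; ε-closure = {S, T, U}.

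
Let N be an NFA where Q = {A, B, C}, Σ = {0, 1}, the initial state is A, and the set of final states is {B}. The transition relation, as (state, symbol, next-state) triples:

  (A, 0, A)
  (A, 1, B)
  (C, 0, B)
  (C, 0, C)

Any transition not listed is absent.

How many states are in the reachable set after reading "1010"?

0

Start in {A}.
Read '1': A→{B}; now {B}.
Read '0': B→∅; now ∅.
The set is empty and remains empty for the remaining 2 symbols.
That set has 0 states.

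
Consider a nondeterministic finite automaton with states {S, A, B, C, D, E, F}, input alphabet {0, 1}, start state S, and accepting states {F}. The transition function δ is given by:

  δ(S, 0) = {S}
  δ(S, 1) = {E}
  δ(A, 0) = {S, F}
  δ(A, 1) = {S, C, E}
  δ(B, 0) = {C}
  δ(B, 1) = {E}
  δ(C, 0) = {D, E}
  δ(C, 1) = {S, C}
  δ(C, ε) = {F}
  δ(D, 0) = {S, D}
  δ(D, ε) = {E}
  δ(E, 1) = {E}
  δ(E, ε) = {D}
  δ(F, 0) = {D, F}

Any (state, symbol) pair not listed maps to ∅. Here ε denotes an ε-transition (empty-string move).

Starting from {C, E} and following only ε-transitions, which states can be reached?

{C, D, E, F}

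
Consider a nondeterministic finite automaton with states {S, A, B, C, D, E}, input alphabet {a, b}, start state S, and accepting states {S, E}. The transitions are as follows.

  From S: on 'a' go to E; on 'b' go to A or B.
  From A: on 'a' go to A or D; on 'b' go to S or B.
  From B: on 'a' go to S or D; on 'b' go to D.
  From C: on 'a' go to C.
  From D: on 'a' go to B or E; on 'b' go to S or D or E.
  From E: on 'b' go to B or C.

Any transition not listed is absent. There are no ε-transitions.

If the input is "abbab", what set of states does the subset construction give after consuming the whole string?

{B, C, D}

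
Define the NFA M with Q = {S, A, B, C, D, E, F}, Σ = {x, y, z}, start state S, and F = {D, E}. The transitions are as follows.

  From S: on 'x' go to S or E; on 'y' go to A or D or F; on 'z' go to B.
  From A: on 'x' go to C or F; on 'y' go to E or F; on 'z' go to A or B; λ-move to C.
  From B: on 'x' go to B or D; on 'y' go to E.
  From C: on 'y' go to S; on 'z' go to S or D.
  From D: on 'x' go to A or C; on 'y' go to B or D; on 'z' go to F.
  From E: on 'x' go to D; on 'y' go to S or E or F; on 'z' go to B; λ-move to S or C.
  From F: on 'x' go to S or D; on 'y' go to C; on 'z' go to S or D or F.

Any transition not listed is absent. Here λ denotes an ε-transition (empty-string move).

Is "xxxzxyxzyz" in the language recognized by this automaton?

Yes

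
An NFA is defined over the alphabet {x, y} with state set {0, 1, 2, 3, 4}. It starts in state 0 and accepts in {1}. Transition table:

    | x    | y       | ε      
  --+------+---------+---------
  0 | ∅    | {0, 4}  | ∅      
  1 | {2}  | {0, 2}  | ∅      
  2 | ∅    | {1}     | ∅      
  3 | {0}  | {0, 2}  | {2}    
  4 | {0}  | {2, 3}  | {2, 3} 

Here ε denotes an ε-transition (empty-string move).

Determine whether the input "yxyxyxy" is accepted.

No

Start in {0}.
Read 'y': 0→{0, 4}; union {0, 4}; ε-closure = {0, 2, 3, 4}.
Read 'x': 0→∅, 2→∅, 3→{0}, 4→{0}; now {0}.
Read 'y': 0→{0, 4}; union {0, 4}; ε-closure = {0, 2, 3, 4}.
Read 'x': 0→∅, 2→∅, 3→{0}, 4→{0}; now {0}.
Read 'y': 0→{0, 4}; union {0, 4}; ε-closure = {0, 2, 3, 4}.
Read 'x': 0→∅, 2→∅, 3→{0}, 4→{0}; now {0}.
Read 'y': 0→{0, 4}; union {0, 4}; ε-closure = {0, 2, 3, 4}.
The final set {0, 2, 3, 4} contains no accepting state.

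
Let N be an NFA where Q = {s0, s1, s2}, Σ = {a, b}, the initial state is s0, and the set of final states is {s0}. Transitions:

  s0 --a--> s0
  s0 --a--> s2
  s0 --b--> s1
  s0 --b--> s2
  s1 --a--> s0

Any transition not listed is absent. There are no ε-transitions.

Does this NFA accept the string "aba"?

Start in {s0}.
Read 'a': s0→{s0, s2}; now {s0, s2}.
Read 'b': s0→{s1, s2}, s2→∅; now {s1, s2}.
Read 'a': s1→{s0}, s2→∅; now {s0}.
The final set {s0} contains the accepting state s0.

Yes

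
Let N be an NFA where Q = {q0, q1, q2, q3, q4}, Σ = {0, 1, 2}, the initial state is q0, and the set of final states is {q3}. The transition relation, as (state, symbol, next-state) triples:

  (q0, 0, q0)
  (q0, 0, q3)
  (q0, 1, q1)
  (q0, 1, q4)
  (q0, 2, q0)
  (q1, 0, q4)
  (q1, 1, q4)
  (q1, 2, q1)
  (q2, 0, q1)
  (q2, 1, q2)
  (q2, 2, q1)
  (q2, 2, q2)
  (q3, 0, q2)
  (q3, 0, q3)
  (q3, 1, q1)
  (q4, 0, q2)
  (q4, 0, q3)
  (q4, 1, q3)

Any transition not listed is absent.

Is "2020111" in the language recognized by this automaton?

Yes

Start in {q0}.
Read '2': q0→{q0}; now {q0}.
Read '0': q0→{q0, q3}; now {q0, q3}.
Read '2': q0→{q0}, q3→∅; now {q0}.
Read '0': q0→{q0, q3}; now {q0, q3}.
Read '1': q0→{q1, q4}, q3→{q1}; now {q1, q4}.
Read '1': q1→{q4}, q4→{q3}; now {q3, q4}.
Read '1': q3→{q1}, q4→{q3}; now {q1, q3}.
The final set {q1, q3} contains the accepting state q3.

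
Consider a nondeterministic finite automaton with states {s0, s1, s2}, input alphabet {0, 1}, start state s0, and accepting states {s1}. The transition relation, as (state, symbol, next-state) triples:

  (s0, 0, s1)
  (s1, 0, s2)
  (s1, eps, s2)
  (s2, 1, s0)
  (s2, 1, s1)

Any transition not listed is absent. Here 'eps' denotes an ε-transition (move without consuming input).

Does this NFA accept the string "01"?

Yes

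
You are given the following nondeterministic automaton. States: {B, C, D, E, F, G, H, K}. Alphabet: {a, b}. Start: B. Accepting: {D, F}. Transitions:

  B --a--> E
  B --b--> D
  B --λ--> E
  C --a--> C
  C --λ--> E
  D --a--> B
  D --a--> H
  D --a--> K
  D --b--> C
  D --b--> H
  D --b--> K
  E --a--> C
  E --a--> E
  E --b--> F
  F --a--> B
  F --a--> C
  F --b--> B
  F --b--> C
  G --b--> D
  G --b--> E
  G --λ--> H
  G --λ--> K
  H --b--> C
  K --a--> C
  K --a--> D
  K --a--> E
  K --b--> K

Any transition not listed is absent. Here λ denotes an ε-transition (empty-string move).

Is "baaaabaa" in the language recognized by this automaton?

No

Start: ε-closure({B}) = {B, E}.
Read 'b': B→{D}, E→{F}; now {D, F}.
Read 'a': D→{B, H, K}, F→{B, C}; union {B, C, H, K}; ε-closure = {B, C, E, H, K}.
Read 'a': B→{E}, C→{C}, E→{C, E}, H→∅, K→{C, D, E}; now {C, D, E}.
Read 'a': C→{C}, D→{B, H, K}, E→{C, E}; now {B, C, E, H, K}.
Read 'a': B→{E}, C→{C}, E→{C, E}, H→∅, K→{C, D, E}; now {C, D, E}.
Read 'b': C→∅, D→{C, H, K}, E→{F}; union {C, F, H, K}; ε-closure = {C, E, F, H, K}.
Read 'a': C→{C}, E→{C, E}, F→{B, C}, H→∅, K→{C, D, E}; now {B, C, D, E}.
Read 'a': B→{E}, C→{C}, D→{B, H, K}, E→{C, E}; now {B, C, E, H, K}.
The final set {B, C, E, H, K} contains no accepting state.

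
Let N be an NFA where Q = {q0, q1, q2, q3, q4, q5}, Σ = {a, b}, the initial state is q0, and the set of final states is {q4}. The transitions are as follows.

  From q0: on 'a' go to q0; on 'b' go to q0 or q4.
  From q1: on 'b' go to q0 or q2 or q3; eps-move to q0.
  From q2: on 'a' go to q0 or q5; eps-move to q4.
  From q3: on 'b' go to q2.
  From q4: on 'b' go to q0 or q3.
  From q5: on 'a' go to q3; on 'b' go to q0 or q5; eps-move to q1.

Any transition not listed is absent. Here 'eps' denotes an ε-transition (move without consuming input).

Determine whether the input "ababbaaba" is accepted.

No

Start in {q0}.
Read 'a': {q0} → {q0}.
Read 'b': {q0} → {q0, q4}.
Read 'a': {q0, q4} → {q0}.
Read 'b': {q0} → {q0, q4}.
Read 'b': {q0, q4} → {q0, q3, q4}.
Read 'a': {q0, q3, q4} → {q0}.
Read 'a': {q0} → {q0}.
Read 'b': {q0} → {q0, q4}.
Read 'a': {q0, q4} → {q0}.
The final set {q0} contains no accepting state.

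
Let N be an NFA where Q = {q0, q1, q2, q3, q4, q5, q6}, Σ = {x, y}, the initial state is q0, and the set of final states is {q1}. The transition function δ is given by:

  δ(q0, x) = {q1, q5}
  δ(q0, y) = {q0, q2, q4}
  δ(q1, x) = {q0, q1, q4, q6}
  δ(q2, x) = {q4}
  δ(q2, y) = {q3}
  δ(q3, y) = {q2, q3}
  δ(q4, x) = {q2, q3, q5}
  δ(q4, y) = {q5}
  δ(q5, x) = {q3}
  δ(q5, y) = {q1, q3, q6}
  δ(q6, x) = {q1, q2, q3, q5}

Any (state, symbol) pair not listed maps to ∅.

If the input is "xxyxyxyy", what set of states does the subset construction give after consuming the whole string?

Start in {q0}.
Read 'x': q0→{q1, q5}; now {q1, q5}.
Read 'x': q1→{q0, q1, q4, q6}, q5→{q3}; now {q0, q1, q3, q4, q6}.
Read 'y': q0→{q0, q2, q4}, q1→∅, q3→{q2, q3}, q4→{q5}, q6→∅; now {q0, q2, q3, q4, q5}.
Read 'x': q0→{q1, q5}, q2→{q4}, q3→∅, q4→{q2, q3, q5}, q5→{q3}; now {q1, q2, q3, q4, q5}.
Read 'y': q1→∅, q2→{q3}, q3→{q2, q3}, q4→{q5}, q5→{q1, q3, q6}; now {q1, q2, q3, q5, q6}.
Read 'x': q1→{q0, q1, q4, q6}, q2→{q4}, q3→∅, q5→{q3}, q6→{q1, q2, q3, q5}; now {q0, q1, q2, q3, q4, q5, q6}.
Read 'y': q0→{q0, q2, q4}, q1→∅, q2→{q3}, q3→{q2, q3}, q4→{q5}, q5→{q1, q3, q6}, q6→∅; now {q0, q1, q2, q3, q4, q5, q6}.
Read 'y': q0→{q0, q2, q4}, q1→∅, q2→{q3}, q3→{q2, q3}, q4→{q5}, q5→{q1, q3, q6}, q6→∅; now {q0, q1, q2, q3, q4, q5, q6}.

{q0, q1, q2, q3, q4, q5, q6}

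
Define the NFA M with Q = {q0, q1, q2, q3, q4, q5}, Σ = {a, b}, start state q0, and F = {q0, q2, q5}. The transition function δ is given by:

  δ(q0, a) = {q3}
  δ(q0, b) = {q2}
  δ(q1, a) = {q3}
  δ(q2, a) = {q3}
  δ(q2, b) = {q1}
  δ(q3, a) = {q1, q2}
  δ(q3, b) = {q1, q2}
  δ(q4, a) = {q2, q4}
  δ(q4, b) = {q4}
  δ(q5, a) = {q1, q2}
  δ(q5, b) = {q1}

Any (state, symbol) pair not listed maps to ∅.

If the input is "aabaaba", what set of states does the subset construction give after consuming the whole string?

{q3}

Start in {q0}.
Read 'a': {q0} → {q3}.
Read 'a': {q3} → {q1, q2}.
Read 'b': {q1, q2} → {q1}.
Read 'a': {q1} → {q3}.
Read 'a': {q3} → {q1, q2}.
Read 'b': {q1, q2} → {q1}.
Read 'a': {q1} → {q3}.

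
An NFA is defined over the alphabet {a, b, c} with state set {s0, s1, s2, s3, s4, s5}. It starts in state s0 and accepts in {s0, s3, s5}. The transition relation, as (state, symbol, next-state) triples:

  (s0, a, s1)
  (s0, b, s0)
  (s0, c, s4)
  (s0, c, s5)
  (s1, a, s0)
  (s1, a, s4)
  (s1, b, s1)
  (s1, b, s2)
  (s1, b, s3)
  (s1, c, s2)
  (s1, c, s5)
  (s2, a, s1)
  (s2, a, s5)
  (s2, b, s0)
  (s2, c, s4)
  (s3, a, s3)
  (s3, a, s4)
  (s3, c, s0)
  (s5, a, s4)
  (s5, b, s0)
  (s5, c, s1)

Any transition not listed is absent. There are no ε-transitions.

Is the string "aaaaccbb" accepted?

Yes

Start in {s0}.
Read 'a': {s0} → {s1}.
Read 'a': {s1} → {s0, s4}.
Read 'a': {s0, s4} → {s1}.
Read 'a': {s1} → {s0, s4}.
Read 'c': {s0, s4} → {s4, s5}.
Read 'c': {s4, s5} → {s1}.
Read 'b': {s1} → {s1, s2, s3}.
Read 'b': {s1, s2, s3} → {s0, s1, s2, s3}.
The final set {s0, s1, s2, s3} contains the accepting states s0, s3.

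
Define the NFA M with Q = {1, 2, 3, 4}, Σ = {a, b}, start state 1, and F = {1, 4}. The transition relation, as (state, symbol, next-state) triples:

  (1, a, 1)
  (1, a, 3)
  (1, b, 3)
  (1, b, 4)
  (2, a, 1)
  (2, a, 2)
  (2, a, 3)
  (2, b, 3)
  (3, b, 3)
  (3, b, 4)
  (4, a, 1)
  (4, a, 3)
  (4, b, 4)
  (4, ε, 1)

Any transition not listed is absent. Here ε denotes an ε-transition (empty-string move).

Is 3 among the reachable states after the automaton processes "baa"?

Start in {1}.
Read 'b': 1→{3, 4}; union {3, 4}; ε-closure = {1, 3, 4}.
Read 'a': 1→{1, 3}, 3→∅, 4→{1, 3}; now {1, 3}.
Read 'a': 1→{1, 3}, 3→∅; now {1, 3}.
State 3 is in {1, 3}.

Yes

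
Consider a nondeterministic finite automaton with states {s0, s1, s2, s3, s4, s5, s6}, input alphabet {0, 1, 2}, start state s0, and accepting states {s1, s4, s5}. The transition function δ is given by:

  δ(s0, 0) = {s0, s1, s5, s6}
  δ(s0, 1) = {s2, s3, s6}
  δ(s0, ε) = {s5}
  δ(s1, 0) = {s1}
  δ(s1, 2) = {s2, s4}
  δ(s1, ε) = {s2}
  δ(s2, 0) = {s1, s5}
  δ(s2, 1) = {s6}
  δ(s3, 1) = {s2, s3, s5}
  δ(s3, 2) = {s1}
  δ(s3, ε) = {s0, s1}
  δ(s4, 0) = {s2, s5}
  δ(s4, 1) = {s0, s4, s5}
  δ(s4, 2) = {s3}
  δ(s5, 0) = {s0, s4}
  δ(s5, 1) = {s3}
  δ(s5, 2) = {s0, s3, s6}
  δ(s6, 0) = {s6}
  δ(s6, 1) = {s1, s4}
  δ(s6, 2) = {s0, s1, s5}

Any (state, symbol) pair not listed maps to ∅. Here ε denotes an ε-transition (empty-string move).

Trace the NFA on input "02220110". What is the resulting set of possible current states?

Start: ε-closure({s0}) = {s0, s5}.
Read '0': {s0, s5} → {s0, s1, s2, s4, s5, s6}.
Read '2': {s0, s1, s2, s4, s5, s6} → {s0, s1, s2, s3, s4, s5, s6}.
Read '2': {s0, s1, s2, s3, s4, s5, s6} → {s0, s1, s2, s3, s4, s5, s6}.
Read '2': {s0, s1, s2, s3, s4, s5, s6} → {s0, s1, s2, s3, s4, s5, s6}.
Read '0': {s0, s1, s2, s3, s4, s5, s6} → {s0, s1, s2, s4, s5, s6}.
Read '1': {s0, s1, s2, s4, s5, s6} → {s0, s1, s2, s3, s4, s5, s6}.
Read '1': {s0, s1, s2, s3, s4, s5, s6} → {s0, s1, s2, s3, s4, s5, s6}.
Read '0': {s0, s1, s2, s3, s4, s5, s6} → {s0, s1, s2, s4, s5, s6}.

{s0, s1, s2, s4, s5, s6}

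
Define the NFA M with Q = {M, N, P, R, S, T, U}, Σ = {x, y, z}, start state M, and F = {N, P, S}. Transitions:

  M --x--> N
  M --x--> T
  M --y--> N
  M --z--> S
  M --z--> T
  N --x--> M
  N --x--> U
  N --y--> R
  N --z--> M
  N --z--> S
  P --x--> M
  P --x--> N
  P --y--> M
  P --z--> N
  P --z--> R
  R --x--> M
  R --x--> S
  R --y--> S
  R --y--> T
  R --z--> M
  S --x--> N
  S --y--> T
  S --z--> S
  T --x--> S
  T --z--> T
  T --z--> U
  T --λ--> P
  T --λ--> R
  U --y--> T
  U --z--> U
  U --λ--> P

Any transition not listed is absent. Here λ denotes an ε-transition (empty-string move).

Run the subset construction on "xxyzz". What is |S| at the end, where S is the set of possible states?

7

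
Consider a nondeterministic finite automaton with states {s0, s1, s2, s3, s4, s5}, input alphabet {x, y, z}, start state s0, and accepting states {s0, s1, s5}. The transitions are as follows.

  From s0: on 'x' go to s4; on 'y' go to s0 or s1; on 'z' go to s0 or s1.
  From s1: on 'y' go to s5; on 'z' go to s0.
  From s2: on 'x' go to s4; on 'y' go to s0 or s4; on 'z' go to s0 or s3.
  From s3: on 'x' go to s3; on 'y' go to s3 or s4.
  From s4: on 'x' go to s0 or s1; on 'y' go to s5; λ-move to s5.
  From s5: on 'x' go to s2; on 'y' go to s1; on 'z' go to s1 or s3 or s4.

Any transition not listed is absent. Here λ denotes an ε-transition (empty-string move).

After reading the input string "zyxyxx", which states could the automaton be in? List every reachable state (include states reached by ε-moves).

{s0, s1, s2, s4, s5}

Start in {s0}.
Read 'z': {s0} → {s0, s1}.
Read 'y': {s0, s1} → {s0, s1, s5}.
Read 'x': {s0, s1, s5} → {s2, s4, s5}.
Read 'y': {s2, s4, s5} → {s0, s1, s4, s5}.
Read 'x': {s0, s1, s4, s5} → {s0, s1, s2, s4, s5}.
Read 'x': {s0, s1, s2, s4, s5} → {s0, s1, s2, s4, s5}.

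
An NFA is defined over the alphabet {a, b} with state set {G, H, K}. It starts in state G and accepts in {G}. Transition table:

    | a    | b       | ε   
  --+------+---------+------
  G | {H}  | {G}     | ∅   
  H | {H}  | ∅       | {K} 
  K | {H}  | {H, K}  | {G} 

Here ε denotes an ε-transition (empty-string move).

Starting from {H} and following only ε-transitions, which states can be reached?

{G, H, K}

Begin with {H}.
ε-move H → K; add K.
ε-move K → G; add G.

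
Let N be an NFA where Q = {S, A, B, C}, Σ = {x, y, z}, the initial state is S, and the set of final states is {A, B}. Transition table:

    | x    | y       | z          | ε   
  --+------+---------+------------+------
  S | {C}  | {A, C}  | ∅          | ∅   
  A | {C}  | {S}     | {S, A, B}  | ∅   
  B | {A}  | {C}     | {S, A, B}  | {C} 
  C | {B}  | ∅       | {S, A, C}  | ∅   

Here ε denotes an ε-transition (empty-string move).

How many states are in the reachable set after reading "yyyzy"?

3

Start in {S}.
Read 'y': {S} → {A, C}.
Read 'y': {A, C} → {S}.
Read 'y': {S} → {A, C}.
Read 'z': {A, C} → {S, A, B, C}.
Read 'y': {S, A, B, C} → {S, A, C}.
That set has 3 states.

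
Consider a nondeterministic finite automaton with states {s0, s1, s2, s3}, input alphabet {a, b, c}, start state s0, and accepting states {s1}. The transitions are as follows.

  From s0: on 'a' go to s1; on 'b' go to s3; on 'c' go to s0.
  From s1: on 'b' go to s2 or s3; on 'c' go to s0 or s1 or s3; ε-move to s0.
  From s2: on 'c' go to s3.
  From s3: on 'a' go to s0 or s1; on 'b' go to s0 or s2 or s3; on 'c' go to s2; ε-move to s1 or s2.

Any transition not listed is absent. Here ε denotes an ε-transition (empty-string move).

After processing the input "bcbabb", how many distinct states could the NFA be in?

4

Start in {s0}.
Read 'b': {s0} → {s0, s1, s2, s3}.
Read 'c': {s0, s1, s2, s3} → {s0, s1, s2, s3}.
Read 'b': {s0, s1, s2, s3} → {s0, s1, s2, s3}.
Read 'a': {s0, s1, s2, s3} → {s0, s1}.
Read 'b': {s0, s1} → {s0, s1, s2, s3}.
Read 'b': {s0, s1, s2, s3} → {s0, s1, s2, s3}.
That set has 4 states.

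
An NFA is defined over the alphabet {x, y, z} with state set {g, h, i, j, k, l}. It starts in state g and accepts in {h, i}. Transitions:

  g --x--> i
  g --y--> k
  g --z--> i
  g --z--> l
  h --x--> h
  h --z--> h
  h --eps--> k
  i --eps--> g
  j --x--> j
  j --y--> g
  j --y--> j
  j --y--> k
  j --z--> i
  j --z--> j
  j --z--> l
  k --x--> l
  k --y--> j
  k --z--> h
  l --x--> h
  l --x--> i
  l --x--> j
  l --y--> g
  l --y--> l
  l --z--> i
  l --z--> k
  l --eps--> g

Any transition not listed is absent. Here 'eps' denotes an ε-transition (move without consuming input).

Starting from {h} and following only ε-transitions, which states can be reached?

Begin with {h}.
ε-move h → k; add k.

{h, k}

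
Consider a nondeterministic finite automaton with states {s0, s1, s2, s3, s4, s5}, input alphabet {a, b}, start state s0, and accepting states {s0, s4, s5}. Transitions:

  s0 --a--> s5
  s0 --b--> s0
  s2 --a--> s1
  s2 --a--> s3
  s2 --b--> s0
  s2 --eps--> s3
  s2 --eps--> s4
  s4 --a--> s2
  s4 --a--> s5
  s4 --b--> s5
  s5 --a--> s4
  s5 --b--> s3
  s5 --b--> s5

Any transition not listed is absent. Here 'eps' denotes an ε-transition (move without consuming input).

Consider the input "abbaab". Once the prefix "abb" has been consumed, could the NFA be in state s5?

Yes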